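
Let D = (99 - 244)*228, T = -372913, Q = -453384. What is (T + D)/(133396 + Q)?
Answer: 405973/319988 ≈ 1.2687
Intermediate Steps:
D = -33060 (D = -145*228 = -33060)
(T + D)/(133396 + Q) = (-372913 - 33060)/(133396 - 453384) = -405973/(-319988) = -405973*(-1/319988) = 405973/319988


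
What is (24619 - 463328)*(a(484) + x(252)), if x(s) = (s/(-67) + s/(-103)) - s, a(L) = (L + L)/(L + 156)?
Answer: 62172233366351/552080 ≈ 1.1261e+8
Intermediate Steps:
a(L) = 2*L/(156 + L) (a(L) = (2*L)/(156 + L) = 2*L/(156 + L))
x(s) = -7071*s/6901 (x(s) = (s*(-1/67) + s*(-1/103)) - s = (-s/67 - s/103) - s = -170*s/6901 - s = -7071*s/6901)
(24619 - 463328)*(a(484) + x(252)) = (24619 - 463328)*(2*484/(156 + 484) - 7071/6901*252) = -438709*(2*484/640 - 1781892/6901) = -438709*(2*484*(1/640) - 1781892/6901) = -438709*(121/80 - 1781892/6901) = -438709*(-141716339/552080) = 62172233366351/552080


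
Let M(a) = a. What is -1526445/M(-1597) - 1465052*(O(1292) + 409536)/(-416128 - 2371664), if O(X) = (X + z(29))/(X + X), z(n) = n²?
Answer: 10907696686463631/50457176672 ≈ 2.1618e+5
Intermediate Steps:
O(X) = (841 + X)/(2*X) (O(X) = (X + 29²)/(X + X) = (X + 841)/((2*X)) = (841 + X)*(1/(2*X)) = (841 + X)/(2*X))
-1526445/M(-1597) - 1465052*(O(1292) + 409536)/(-416128 - 2371664) = -1526445/(-1597) - 1465052*((½)*(841 + 1292)/1292 + 409536)/(-416128 - 2371664) = -1526445*(-1/1597) - 1465052/((-2787792/((½)*(1/1292)*2133 + 409536))) = 1526445/1597 - 1465052/((-2787792/(2133/2584 + 409536))) = 1526445/1597 - 1465052/((-2787792/1058243157/2584)) = 1526445/1597 - 1465052/((-2787792*2584/1058243157)) = 1526445/1597 - 1465052/(-2401218176/352747719) = 1526445/1597 - 1465052*(-352747719/2401218176) = 1526445/1597 + 6799917779163/31594976 = 10907696686463631/50457176672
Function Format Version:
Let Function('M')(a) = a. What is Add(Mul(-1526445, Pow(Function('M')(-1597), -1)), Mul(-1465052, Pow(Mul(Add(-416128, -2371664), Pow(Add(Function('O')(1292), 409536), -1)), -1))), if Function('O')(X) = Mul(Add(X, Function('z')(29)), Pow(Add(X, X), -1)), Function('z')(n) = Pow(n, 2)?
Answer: Rational(10907696686463631, 50457176672) ≈ 2.1618e+5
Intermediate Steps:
Function('O')(X) = Mul(Rational(1, 2), Pow(X, -1), Add(841, X)) (Function('O')(X) = Mul(Add(X, Pow(29, 2)), Pow(Add(X, X), -1)) = Mul(Add(X, 841), Pow(Mul(2, X), -1)) = Mul(Add(841, X), Mul(Rational(1, 2), Pow(X, -1))) = Mul(Rational(1, 2), Pow(X, -1), Add(841, X)))
Add(Mul(-1526445, Pow(Function('M')(-1597), -1)), Mul(-1465052, Pow(Mul(Add(-416128, -2371664), Pow(Add(Function('O')(1292), 409536), -1)), -1))) = Add(Mul(-1526445, Pow(-1597, -1)), Mul(-1465052, Pow(Mul(Add(-416128, -2371664), Pow(Add(Mul(Rational(1, 2), Pow(1292, -1), Add(841, 1292)), 409536), -1)), -1))) = Add(Mul(-1526445, Rational(-1, 1597)), Mul(-1465052, Pow(Mul(-2787792, Pow(Add(Mul(Rational(1, 2), Rational(1, 1292), 2133), 409536), -1)), -1))) = Add(Rational(1526445, 1597), Mul(-1465052, Pow(Mul(-2787792, Pow(Add(Rational(2133, 2584), 409536), -1)), -1))) = Add(Rational(1526445, 1597), Mul(-1465052, Pow(Mul(-2787792, Pow(Rational(1058243157, 2584), -1)), -1))) = Add(Rational(1526445, 1597), Mul(-1465052, Pow(Mul(-2787792, Rational(2584, 1058243157)), -1))) = Add(Rational(1526445, 1597), Mul(-1465052, Pow(Rational(-2401218176, 352747719), -1))) = Add(Rational(1526445, 1597), Mul(-1465052, Rational(-352747719, 2401218176))) = Add(Rational(1526445, 1597), Rational(6799917779163, 31594976)) = Rational(10907696686463631, 50457176672)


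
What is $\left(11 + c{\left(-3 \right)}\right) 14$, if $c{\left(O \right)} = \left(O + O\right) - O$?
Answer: $112$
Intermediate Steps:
$c{\left(O \right)} = O$ ($c{\left(O \right)} = 2 O - O = O$)
$\left(11 + c{\left(-3 \right)}\right) 14 = \left(11 - 3\right) 14 = 8 \cdot 14 = 112$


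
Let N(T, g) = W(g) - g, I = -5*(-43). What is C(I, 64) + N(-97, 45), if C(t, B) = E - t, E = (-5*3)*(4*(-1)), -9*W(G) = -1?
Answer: -1799/9 ≈ -199.89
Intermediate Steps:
W(G) = ⅑ (W(G) = -⅑*(-1) = ⅑)
E = 60 (E = -15*(-4) = 60)
I = 215
C(t, B) = 60 - t
N(T, g) = ⅑ - g
C(I, 64) + N(-97, 45) = (60 - 1*215) + (⅑ - 1*45) = (60 - 215) + (⅑ - 45) = -155 - 404/9 = -1799/9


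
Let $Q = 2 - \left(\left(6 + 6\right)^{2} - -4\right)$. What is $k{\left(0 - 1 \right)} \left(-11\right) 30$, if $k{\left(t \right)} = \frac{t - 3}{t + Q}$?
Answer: $- \frac{440}{49} \approx -8.9796$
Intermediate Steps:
$Q = -146$ ($Q = 2 - \left(12^{2} + 4\right) = 2 - \left(144 + 4\right) = 2 - 148 = -146$)
$k{\left(t \right)} = \frac{-3 + t}{-146 + t}$ ($k{\left(t \right)} = \frac{t - 3}{t - 146} = \frac{-3 + t}{-146 + t}$)
$k{\left(0 - 1 \right)} \left(-11\right) 30 = \frac{-3 + \left(0 - 1\right)}{-146 + \left(0 - 1\right)} \left(-11\right) 30 = \frac{-3 - 1}{-146 - 1} \left(-11\right) 30 = \frac{1}{-147} \left(-4\right) \left(-11\right) 30 = \left(- \frac{1}{147}\right) \left(-4\right) \left(-11\right) 30 = \frac{4}{147} \left(-11\right) 30 = \left(- \frac{44}{147}\right) 30 = - \frac{440}{49}$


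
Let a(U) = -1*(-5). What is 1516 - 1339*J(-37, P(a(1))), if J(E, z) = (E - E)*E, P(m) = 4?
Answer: 1516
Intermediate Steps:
a(U) = 5
J(E, z) = 0 (J(E, z) = 0*E = 0)
1516 - 1339*J(-37, P(a(1))) = 1516 - 1339*0 = 1516 + 0 = 1516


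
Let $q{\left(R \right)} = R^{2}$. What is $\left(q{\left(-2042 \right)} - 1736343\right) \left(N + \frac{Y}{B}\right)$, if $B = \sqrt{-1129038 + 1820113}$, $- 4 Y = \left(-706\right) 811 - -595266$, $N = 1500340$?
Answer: $3650958863140 - \frac{2761932835 \sqrt{27643}}{27643} \approx 3.6509 \cdot 10^{12}$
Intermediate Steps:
$Y = -5675$ ($Y = - \frac{\left(-706\right) 811 - -595266}{4} = - \frac{-572566 + 595266}{4} = \left(- \frac{1}{4}\right) 22700 = -5675$)
$B = 5 \sqrt{27643}$ ($B = \sqrt{691075} = 5 \sqrt{27643} \approx 831.31$)
$\left(q{\left(-2042 \right)} - 1736343\right) \left(N + \frac{Y}{B}\right) = \left(\left(-2042\right)^{2} - 1736343\right) \left(1500340 - \frac{5675}{5 \sqrt{27643}}\right) = \left(4169764 - 1736343\right) \left(1500340 - 5675 \frac{\sqrt{27643}}{138215}\right) = 2433421 \left(1500340 - \frac{1135 \sqrt{27643}}{27643}\right) = 3650958863140 - \frac{2761932835 \sqrt{27643}}{27643}$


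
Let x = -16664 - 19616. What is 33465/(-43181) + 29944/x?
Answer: -313390258/195825835 ≈ -1.6004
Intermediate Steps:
x = -36280
33465/(-43181) + 29944/x = 33465/(-43181) + 29944/(-36280) = 33465*(-1/43181) + 29944*(-1/36280) = -33465/43181 - 3743/4535 = -313390258/195825835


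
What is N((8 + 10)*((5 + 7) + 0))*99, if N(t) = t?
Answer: 21384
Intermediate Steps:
N((8 + 10)*((5 + 7) + 0))*99 = ((8 + 10)*((5 + 7) + 0))*99 = (18*(12 + 0))*99 = (18*12)*99 = 216*99 = 21384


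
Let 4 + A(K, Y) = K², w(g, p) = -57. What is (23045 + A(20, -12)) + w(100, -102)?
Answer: 23384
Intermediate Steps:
A(K, Y) = -4 + K²
(23045 + A(20, -12)) + w(100, -102) = (23045 + (-4 + 20²)) - 57 = (23045 + (-4 + 400)) - 57 = (23045 + 396) - 57 = 23441 - 57 = 23384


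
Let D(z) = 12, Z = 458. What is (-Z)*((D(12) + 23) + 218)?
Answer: -115874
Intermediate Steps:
(-Z)*((D(12) + 23) + 218) = (-1*458)*((12 + 23) + 218) = -458*(35 + 218) = -458*253 = -115874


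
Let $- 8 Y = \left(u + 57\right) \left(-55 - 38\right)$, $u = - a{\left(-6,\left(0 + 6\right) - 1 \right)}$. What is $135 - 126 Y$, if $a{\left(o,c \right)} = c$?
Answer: $-76032$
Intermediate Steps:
$u = -5$ ($u = - (\left(0 + 6\right) - 1) = - (6 - 1) = \left(-1\right) 5 = -5$)
$Y = \frac{1209}{2}$ ($Y = - \frac{\left(-5 + 57\right) \left(-55 - 38\right)}{8} = - \frac{52 \left(-93\right)}{8} = \left(- \frac{1}{8}\right) \left(-4836\right) = \frac{1209}{2} \approx 604.5$)
$135 - 126 Y = 135 - 76167 = -76032$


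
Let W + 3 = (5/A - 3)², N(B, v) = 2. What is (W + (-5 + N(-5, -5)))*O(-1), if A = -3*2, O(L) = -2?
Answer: -313/18 ≈ -17.389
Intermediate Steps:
A = -6
W = 421/36 (W = -3 + (5/(-6) - 3)² = -3 + (5*(-⅙) - 3)² = -3 + (-⅚ - 3)² = -3 + (-23/6)² = -3 + 529/36 = 421/36 ≈ 11.694)
(W + (-5 + N(-5, -5)))*O(-1) = (421/36 + (-5 + 2))*(-2) = (421/36 - 3)*(-2) = (313/36)*(-2) = -313/18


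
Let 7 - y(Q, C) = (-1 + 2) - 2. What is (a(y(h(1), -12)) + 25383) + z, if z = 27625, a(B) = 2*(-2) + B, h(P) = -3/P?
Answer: 53012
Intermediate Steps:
y(Q, C) = 8 (y(Q, C) = 7 - ((-1 + 2) - 2) = 7 - (1 - 2) = 7 - 1*(-1) = 7 + 1 = 8)
a(B) = -4 + B
(a(y(h(1), -12)) + 25383) + z = ((-4 + 8) + 25383) + 27625 = (4 + 25383) + 27625 = 25387 + 27625 = 53012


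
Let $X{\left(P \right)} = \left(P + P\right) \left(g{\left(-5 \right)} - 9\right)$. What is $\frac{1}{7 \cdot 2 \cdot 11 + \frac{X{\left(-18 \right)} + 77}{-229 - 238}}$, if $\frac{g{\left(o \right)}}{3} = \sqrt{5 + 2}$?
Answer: $\frac{11132813}{1704866547} - \frac{5604 \sqrt{7}}{568288849} \approx 0.0065039$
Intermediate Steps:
$g{\left(o \right)} = 3 \sqrt{7}$ ($g{\left(o \right)} = 3 \sqrt{5 + 2} = 3 \sqrt{7}$)
$X{\left(P \right)} = 2 P \left(-9 + 3 \sqrt{7}\right)$ ($X{\left(P \right)} = \left(P + P\right) \left(3 \sqrt{7} - 9\right) = 2 P \left(-9 + 3 \sqrt{7}\right)$)
$\frac{1}{7 \cdot 2 \cdot 11 + \frac{X{\left(-18 \right)} + 77}{-229 - 238}} = \frac{1}{7 \cdot 2 \cdot 11 + \frac{6 \left(-18\right) \left(-3 + \sqrt{7}\right) + 77}{-229 - 238}} = \frac{1}{14 \cdot 11 + \frac{\left(324 - 108 \sqrt{7}\right) + 77}{-467}} = \frac{1}{154 + \left(401 - 108 \sqrt{7}\right) \left(- \frac{1}{467}\right)} = \frac{1}{154 - \left(\frac{401}{467} - \frac{108 \sqrt{7}}{467}\right)} = \frac{1}{\frac{71517}{467} + \frac{108 \sqrt{7}}{467}}$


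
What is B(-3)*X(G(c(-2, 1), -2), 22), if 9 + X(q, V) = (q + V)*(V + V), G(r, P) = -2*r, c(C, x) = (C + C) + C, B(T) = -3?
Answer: -4461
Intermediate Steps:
c(C, x) = 3*C (c(C, x) = 2*C + C = 3*C)
X(q, V) = -9 + 2*V*(V + q) (X(q, V) = -9 + (q + V)*(V + V) = -9 + (V + q)*(2*V) = -9 + 2*V*(V + q))
B(-3)*X(G(c(-2, 1), -2), 22) = -3*(-9 + 2*22² + 2*22*(-6*(-2))) = -3*(-9 + 2*484 + 2*22*(-2*(-6))) = -3*(-9 + 968 + 2*22*12) = -3*(-9 + 968 + 528) = -3*1487 = -4461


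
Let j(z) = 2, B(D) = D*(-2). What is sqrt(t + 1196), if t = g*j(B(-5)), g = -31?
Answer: 9*sqrt(14) ≈ 33.675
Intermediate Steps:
B(D) = -2*D
t = -62 (t = -31*2 = -62)
sqrt(t + 1196) = sqrt(-62 + 1196) = sqrt(1134) = 9*sqrt(14)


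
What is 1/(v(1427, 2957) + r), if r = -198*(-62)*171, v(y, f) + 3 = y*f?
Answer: 1/6318832 ≈ 1.5826e-7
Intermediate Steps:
v(y, f) = -3 + f*y (v(y, f) = -3 + y*f = -3 + f*y)
r = 2099196 (r = 12276*171 = 2099196)
1/(v(1427, 2957) + r) = 1/((-3 + 2957*1427) + 2099196) = 1/((-3 + 4219639) + 2099196) = 1/(4219636 + 2099196) = 1/6318832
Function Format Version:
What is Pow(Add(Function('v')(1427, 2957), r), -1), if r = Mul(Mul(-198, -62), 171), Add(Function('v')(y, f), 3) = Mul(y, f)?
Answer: Rational(1, 6318832) ≈ 1.5826e-7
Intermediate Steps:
Function('v')(y, f) = Add(-3, Mul(f, y)) (Function('v')(y, f) = Add(-3, Mul(y, f)) = Add(-3, Mul(f, y)))
r = 2099196 (r = Mul(12276, 171) = 2099196)
Pow(Add(Function('v')(1427, 2957), r), -1) = Pow(Add(Add(-3, Mul(2957, 1427)), 2099196), -1) = Pow(Add(Add(-3, 4219639), 2099196), -1) = Pow(Add(4219636, 2099196), -1) = Pow(6318832, -1) = Rational(1, 6318832)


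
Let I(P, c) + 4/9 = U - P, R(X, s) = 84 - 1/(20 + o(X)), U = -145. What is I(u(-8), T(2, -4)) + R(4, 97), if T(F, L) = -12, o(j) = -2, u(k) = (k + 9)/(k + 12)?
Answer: -247/4 ≈ -61.750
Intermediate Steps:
u(k) = (9 + k)/(12 + k)
R(X, s) = 1511/18 (R(X, s) = 84 - 1/(20 - 2) = 84 - 1/18 = 1511/18)
I(P, c) = -1309/9 - P (I(P, c) = -4/9 + (-145 - P) = -1309/9 - P)
I(u(-8), T(2, -4)) + R(4, 97) = (-1309/9 - (9 - 8)/(12 - 8)) + 1511/18 = (-1309/9 - 1/4) + 1511/18 = (-1309/9 - 1*¼) + 1511/18 = (-1309/9 - ¼) + 1511/18 = -5245/36 + 1511/18 = -247/4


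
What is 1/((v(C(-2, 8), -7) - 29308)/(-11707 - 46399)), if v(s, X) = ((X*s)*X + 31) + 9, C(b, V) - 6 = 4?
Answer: 29053/14389 ≈ 2.0191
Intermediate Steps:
C(b, V) = 10 (C(b, V) = 6 + 4 = 10)
v(s, X) = 40 + s*X**2 (v(s, X) = (s*X**2 + 31) + 9 = (31 + s*X**2) + 9 = 40 + s*X**2)
1/((v(C(-2, 8), -7) - 29308)/(-11707 - 46399)) = 1/(((40 + 10*(-7)**2) - 29308)/(-11707 - 46399)) = 1/(((40 + 10*49) - 29308)/(-58106)) = 1/(((40 + 490) - 29308)*(-1/58106)) = 1/((530 - 29308)*(-1/58106)) = 1/(-28778*(-1/58106)) = 1/(14389/29053) = 29053/14389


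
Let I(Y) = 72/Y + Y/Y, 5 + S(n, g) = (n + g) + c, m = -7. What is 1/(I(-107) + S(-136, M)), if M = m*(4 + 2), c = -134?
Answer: -107/33884 ≈ -0.0031578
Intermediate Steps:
M = -42 (M = -7*(4 + 2) = -7*6 = -42)
S(n, g) = -139 + g + n (S(n, g) = -5 + ((n + g) - 134) = -5 + ((g + n) - 134) = -5 + (-134 + g + n) = -139 + g + n)
I(Y) = 1 + 72/Y (I(Y) = 72/Y + 1 = 1 + 72/Y)
1/(I(-107) + S(-136, M)) = 1/((72 - 107)/(-107) + (-139 - 42 - 136)) = 1/(-1/107*(-35) - 317) = 1/(35/107 - 317) = 1/(-33884/107) = -107/33884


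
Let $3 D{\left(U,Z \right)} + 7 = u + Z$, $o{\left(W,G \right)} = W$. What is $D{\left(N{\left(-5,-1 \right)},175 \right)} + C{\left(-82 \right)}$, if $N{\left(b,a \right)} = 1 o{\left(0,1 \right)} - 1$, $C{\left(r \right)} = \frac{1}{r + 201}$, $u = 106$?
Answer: $\frac{32609}{357} \approx 91.342$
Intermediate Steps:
$C{\left(r \right)} = \frac{1}{201 + r}$
$N{\left(b,a \right)} = -1$ ($N{\left(b,a \right)} = 1 \cdot 0 - 1 = 0 - 1 = -1$)
$D{\left(U,Z \right)} = 33 + \frac{Z}{3}$ ($D{\left(U,Z \right)} = - \frac{7}{3} + \frac{106 + Z}{3} = - \frac{7}{3} + \left(\frac{106}{3} + \frac{Z}{3}\right) = 33 + \frac{Z}{3}$)
$D{\left(N{\left(-5,-1 \right)},175 \right)} + C{\left(-82 \right)} = \left(33 + \frac{1}{3} \cdot 175\right) + \frac{1}{201 - 82} = \left(33 + \frac{175}{3}\right) + \frac{1}{119} = \frac{274}{3} + \frac{1}{119} = \frac{32609}{357}$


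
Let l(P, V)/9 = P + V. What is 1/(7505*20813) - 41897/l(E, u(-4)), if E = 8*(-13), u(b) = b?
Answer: 6544376969777/151827921180 ≈ 43.104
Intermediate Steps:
E = -104
l(P, V) = 9*P + 9*V (l(P, V) = 9*(P + V) = 9*P + 9*V)
1/(7505*20813) - 41897/l(E, u(-4)) = 1/(7505*20813) - 41897/(9*(-104) + 9*(-4)) = (1/7505)*(1/20813) - 41897/(-936 - 36) = 1/156201565 - 41897/(-972) = 1/156201565 - 41897*(-1/972) = 1/156201565 + 41897/972 = 6544376969777/151827921180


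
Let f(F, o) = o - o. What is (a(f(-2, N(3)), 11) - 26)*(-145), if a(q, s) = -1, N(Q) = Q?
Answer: 3915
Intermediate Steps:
f(F, o) = 0
(a(f(-2, N(3)), 11) - 26)*(-145) = (-1 - 26)*(-145) = -27*(-145) = 3915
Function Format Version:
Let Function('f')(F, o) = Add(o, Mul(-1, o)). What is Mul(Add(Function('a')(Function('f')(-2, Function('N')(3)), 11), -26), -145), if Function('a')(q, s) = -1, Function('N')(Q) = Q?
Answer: 3915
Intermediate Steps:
Function('f')(F, o) = 0
Mul(Add(Function('a')(Function('f')(-2, Function('N')(3)), 11), -26), -145) = Mul(Add(-1, -26), -145) = Mul(-27, -145) = 3915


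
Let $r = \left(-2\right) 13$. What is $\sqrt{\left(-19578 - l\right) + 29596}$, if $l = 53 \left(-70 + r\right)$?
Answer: $\sqrt{15106} \approx 122.91$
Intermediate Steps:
$r = -26$
$l = -5088$ ($l = 53 \left(-70 - 26\right) = 53 \left(-96\right) = -5088$)
$\sqrt{\left(-19578 - l\right) + 29596} = \sqrt{\left(-19578 - -5088\right) + 29596} = \sqrt{\left(-19578 + 5088\right) + 29596} = \sqrt{-14490 + 29596} = \sqrt{15106}$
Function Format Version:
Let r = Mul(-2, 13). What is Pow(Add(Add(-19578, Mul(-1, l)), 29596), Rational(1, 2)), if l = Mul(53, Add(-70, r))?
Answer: Pow(15106, Rational(1, 2)) ≈ 122.91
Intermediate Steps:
r = -26
l = -5088 (l = Mul(53, Add(-70, -26)) = Mul(53, -96) = -5088)
Pow(Add(Add(-19578, Mul(-1, l)), 29596), Rational(1, 2)) = Pow(Add(Add(-19578, Mul(-1, -5088)), 29596), Rational(1, 2)) = Pow(Add(Add(-19578, 5088), 29596), Rational(1, 2)) = Pow(Add(-14490, 29596), Rational(1, 2)) = Pow(15106, Rational(1, 2))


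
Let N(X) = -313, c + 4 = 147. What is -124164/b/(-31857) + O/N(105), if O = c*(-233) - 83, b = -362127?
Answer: 42814975590994/401206176623 ≈ 106.72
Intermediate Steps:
c = 143 (c = -4 + 147 = 143)
O = -33402 (O = 143*(-233) - 83 = -33319 - 83 = -33402)
-124164/b/(-31857) + O/N(105) = -124164/(-362127)/(-31857) - 33402/(-313) = -124164*(-1/362127)*(-1/31857) - 33402*(-1/313) = (41388/120709)*(-1/31857) + 33402/313 = -13796/1281808871 + 33402/313 = 42814975590994/401206176623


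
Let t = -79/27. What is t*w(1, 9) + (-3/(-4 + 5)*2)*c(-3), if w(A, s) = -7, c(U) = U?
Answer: 1039/27 ≈ 38.482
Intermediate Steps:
t = -79/27 (t = -79*1/27 = -79/27 ≈ -2.9259)
t*w(1, 9) + (-3/(-4 + 5)*2)*c(-3) = -79/27*(-7) + (-3/(-4 + 5)*2)*(-3) = 553/27 + (-3/1*2)*(-3) = 553/27 + (-3*1*2)*(-3) = 553/27 - 3*2*(-3) = 553/27 - 6*(-3) = 553/27 + 18 = 1039/27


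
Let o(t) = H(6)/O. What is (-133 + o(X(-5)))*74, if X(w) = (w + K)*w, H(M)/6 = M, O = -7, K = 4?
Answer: -71558/7 ≈ -10223.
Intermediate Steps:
H(M) = 6*M
X(w) = w*(4 + w) (X(w) = (w + 4)*w = (4 + w)*w = w*(4 + w))
o(t) = -36/7 (o(t) = (6*6)/(-7) = 36*(-1/7) = -36/7)
(-133 + o(X(-5)))*74 = (-133 - 36/7)*74 = -967/7*74 = -71558/7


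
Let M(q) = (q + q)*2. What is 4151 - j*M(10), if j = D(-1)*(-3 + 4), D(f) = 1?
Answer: 4111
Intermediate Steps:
M(q) = 4*q (M(q) = (2*q)*2 = 4*q)
j = 1 (j = 1*(-3 + 4) = 1*1 = 1)
4151 - j*M(10) = 4151 - 4*10 = 4151 - 40 = 4111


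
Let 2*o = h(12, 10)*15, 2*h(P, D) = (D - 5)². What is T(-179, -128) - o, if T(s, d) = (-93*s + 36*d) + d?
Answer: 47269/4 ≈ 11817.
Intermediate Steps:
h(P, D) = (-5 + D)²/2 (h(P, D) = (D - 5)²/2 = (-5 + D)²/2)
T(s, d) = -93*s + 37*d
o = 375/4 (o = (((-5 + 10)²/2)*15)/2 = (((½)*5²)*15)/2 = (((½)*25)*15)/2 = ((25/2)*15)/2 = (½)*(375/2) = 375/4 ≈ 93.750)
T(-179, -128) - o = (-93*(-179) + 37*(-128)) - 1*375/4 = (16647 - 4736) - 375/4 = 11911 - 375/4 = 47269/4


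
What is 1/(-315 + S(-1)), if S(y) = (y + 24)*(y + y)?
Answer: -1/361 ≈ -0.0027701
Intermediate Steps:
S(y) = 2*y*(24 + y) (S(y) = (24 + y)*(2*y) = 2*y*(24 + y))
1/(-315 + S(-1)) = 1/(-315 + 2*(-1)*(24 - 1)) = 1/(-315 + 2*(-1)*23) = 1/(-315 - 46) = 1/(-361) = -1/361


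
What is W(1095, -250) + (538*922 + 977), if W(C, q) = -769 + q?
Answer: 495994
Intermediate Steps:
W(1095, -250) + (538*922 + 977) = (-769 - 250) + (538*922 + 977) = -1019 + (496036 + 977) = -1019 + 497013 = 495994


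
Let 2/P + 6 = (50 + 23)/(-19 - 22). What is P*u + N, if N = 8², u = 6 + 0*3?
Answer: 19924/319 ≈ 62.458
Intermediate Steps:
u = 6 (u = 6 + 0 = 6)
P = -82/319 (P = 2/(-6 + (50 + 23)/(-19 - 22)) = 2/(-6 + 73/(-41)) = 2/(-6 + 73*(-1/41)) = 2/(-6 - 73/41) = 2/(-319/41) = 2*(-41/319) = -82/319 ≈ -0.25705)
N = 64
P*u + N = -82/319*6 + 64 = -492/319 + 64 = 19924/319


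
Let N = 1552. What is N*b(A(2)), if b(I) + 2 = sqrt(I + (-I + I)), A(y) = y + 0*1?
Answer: -3104 + 1552*sqrt(2) ≈ -909.14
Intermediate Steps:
A(y) = y (A(y) = y + 0 = y)
b(I) = -2 + sqrt(I) (b(I) = -2 + sqrt(I + (-I + I)) = -2 + sqrt(I + 0) = -2 + sqrt(I))
N*b(A(2)) = 1552*(-2 + sqrt(2)) = -3104 + 1552*sqrt(2)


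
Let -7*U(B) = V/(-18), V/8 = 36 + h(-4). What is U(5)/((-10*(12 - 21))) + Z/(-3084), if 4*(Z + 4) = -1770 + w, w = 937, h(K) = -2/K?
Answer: 1102481/11657520 ≈ 0.094573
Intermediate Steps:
V = 292 (V = 8*(36 - 2/(-4)) = 8*(36 - 2*(-1/4)) = 8*(36 + 1/2) = 8*(73/2) = 292)
Z = -849/4 (Z = -4 + (-1770 + 937)/4 = -4 + (1/4)*(-833) = -4 - 833/4 = -849/4 ≈ -212.25)
U(B) = 146/63 (U(B) = -292/(7*(-18)) = -292*(-1)/(7*18) = -1/7*(-146/9) = 146/63)
U(5)/((-10*(12 - 21))) + Z/(-3084) = 146/(63*((-10*(12 - 21)))) - 849/4/(-3084) = 146/(63*((-10*(-9)))) - 849/4*(-1/3084) = (146/63)/90 + 283/4112 = (146/63)*(1/90) + 283/4112 = 73/2835 + 283/4112 = 1102481/11657520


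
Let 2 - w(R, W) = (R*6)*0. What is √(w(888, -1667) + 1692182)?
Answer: 2*√423046 ≈ 1300.8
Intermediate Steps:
w(R, W) = 2 (w(R, W) = 2 - R*6*0 = 2 - 6*R*0 = 2 - 1*0 = 2 + 0 = 2)
√(w(888, -1667) + 1692182) = √(2 + 1692182) = √1692184 = 2*√423046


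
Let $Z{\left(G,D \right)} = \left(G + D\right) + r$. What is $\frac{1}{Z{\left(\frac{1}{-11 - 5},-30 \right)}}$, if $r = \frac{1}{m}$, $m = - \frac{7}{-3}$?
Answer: $- \frac{112}{3319} \approx -0.033745$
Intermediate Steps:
$m = \frac{7}{3}$ ($m = \left(-7\right) \left(- \frac{1}{3}\right) = \frac{7}{3} \approx 2.3333$)
$r = \frac{3}{7}$ ($r = \frac{1}{\frac{7}{3}} = \frac{3}{7} \approx 0.42857$)
$Z{\left(G,D \right)} = \frac{3}{7} + D + G$ ($Z{\left(G,D \right)} = \left(G + D\right) + \frac{3}{7} = \left(D + G\right) + \frac{3}{7} = \frac{3}{7} + D + G$)
$\frac{1}{Z{\left(\frac{1}{-11 - 5},-30 \right)}} = \frac{1}{\frac{3}{7} - 30 + \frac{1}{-11 - 5}} = \frac{1}{\frac{3}{7} - 30 + \frac{1}{-16}} = \frac{1}{\frac{3}{7} - 30 - \frac{1}{16}} = \frac{1}{- \frac{3319}{112}} = - \frac{112}{3319}$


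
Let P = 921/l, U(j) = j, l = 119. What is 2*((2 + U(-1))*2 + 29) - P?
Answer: 6457/119 ≈ 54.260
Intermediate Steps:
P = 921/119 ≈ 7.7395
2*((2 + U(-1))*2 + 29) - P = 2*((2 - 1)*2 + 29) - 1*921/119 = 2*(1*2 + 29) - 921/119 = 2*(2 + 29) - 921/119 = 2*31 - 921/119 = 62 - 921/119 = 6457/119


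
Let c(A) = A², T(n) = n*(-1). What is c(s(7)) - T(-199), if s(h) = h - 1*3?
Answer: -183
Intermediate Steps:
s(h) = -3 + h (s(h) = h - 3 = -3 + h)
T(n) = -n
c(s(7)) - T(-199) = (-3 + 7)² - (-1)*(-199) = 4² - 1*199 = 16 - 199 = -183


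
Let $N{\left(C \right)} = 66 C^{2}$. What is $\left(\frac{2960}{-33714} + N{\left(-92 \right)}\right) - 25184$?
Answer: $\frac{8992196600}{16857} \approx 5.3344 \cdot 10^{5}$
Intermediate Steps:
$\left(\frac{2960}{-33714} + N{\left(-92 \right)}\right) - 25184 = \left(\frac{2960}{-33714} + 66 \left(-92\right)^{2}\right) - 25184 = \left(2960 \left(- \frac{1}{33714}\right) + 66 \cdot 8464\right) - 25184 = \left(- \frac{1480}{16857} + 558624\right) - 25184 = \frac{9416723288}{16857} - 25184 = \frac{8992196600}{16857}$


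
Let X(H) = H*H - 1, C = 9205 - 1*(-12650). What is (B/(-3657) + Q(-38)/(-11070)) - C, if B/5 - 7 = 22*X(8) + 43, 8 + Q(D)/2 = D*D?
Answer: -147474288659/6747165 ≈ -21857.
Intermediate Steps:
C = 21855 (C = 9205 + 12650 = 21855)
X(H) = -1 + H**2 (X(H) = H**2 - 1 = -1 + H**2)
Q(D) = -16 + 2*D**2 (Q(D) = -16 + 2*(D*D) = -16 + 2*D**2)
B = 7180 (B = 35 + 5*(22*(-1 + 8**2) + 43) = 35 + 5*(22*(-1 + 64) + 43) = 35 + 5*(22*63 + 43) = 35 + 5*(1386 + 43) = 35 + 5*1429 = 35 + 7145 = 7180)
(B/(-3657) + Q(-38)/(-11070)) - C = (7180/(-3657) + (-16 + 2*(-38)**2)/(-11070)) - 1*21855 = (7180*(-1/3657) + (-16 + 2*1444)*(-1/11070)) - 21855 = (-7180/3657 + (-16 + 2888)*(-1/11070)) - 21855 = (-7180/3657 + 2872*(-1/11070)) - 21855 = (-7180/3657 - 1436/5535) - 21855 = -14997584/6747165 - 21855 = -147474288659/6747165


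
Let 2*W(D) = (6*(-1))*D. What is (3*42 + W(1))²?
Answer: 15129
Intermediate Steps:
W(D) = -3*D (W(D) = ((6*(-1))*D)/2 = (-6*D)/2 = -3*D)
(3*42 + W(1))² = (3*42 - 3*1)² = (126 - 3)² = 123² = 15129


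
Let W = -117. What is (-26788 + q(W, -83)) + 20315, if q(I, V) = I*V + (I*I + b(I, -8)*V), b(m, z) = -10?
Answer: 17757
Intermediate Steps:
q(I, V) = I² - 10*V + I*V (q(I, V) = I*V + (I*I - 10*V) = I*V + (I² - 10*V) = I² - 10*V + I*V)
(-26788 + q(W, -83)) + 20315 = (-26788 + ((-117)² - 10*(-83) - 117*(-83))) + 20315 = (-26788 + (13689 + 830 + 9711)) + 20315 = (-26788 + 24230) + 20315 = -2558 + 20315 = 17757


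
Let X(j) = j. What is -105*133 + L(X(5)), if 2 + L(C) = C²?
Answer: -13942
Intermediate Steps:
L(C) = -2 + C²
-105*133 + L(X(5)) = -105*133 + (-2 + 5²) = -13965 + (-2 + 25) = -13965 + 23 = -13942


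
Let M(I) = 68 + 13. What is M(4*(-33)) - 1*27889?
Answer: -27808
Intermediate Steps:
M(I) = 81
M(4*(-33)) - 1*27889 = 81 - 1*27889 = 81 - 27889 = -27808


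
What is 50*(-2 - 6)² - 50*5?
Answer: 2950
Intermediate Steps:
50*(-2 - 6)² - 50*5 = 50*(-8)² - 250 = 50*64 - 250 = 3200 - 250 = 2950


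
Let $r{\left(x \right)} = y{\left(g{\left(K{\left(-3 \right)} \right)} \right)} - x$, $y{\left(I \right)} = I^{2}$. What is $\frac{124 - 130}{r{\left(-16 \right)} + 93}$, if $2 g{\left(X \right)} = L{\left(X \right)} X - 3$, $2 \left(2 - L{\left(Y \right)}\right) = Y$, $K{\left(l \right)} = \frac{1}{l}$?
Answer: $- \frac{7776}{145753} \approx -0.053351$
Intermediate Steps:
$L{\left(Y \right)} = 2 - \frac{Y}{2}$
$g{\left(X \right)} = - \frac{3}{2} + \frac{X \left(2 - \frac{X}{2}\right)}{2}$ ($g{\left(X \right)} = \frac{\left(2 - \frac{X}{2}\right) X - 3}{2} = \frac{X \left(2 - \frac{X}{2}\right) - 3}{2} = \frac{-3 + X \left(2 - \frac{X}{2}\right)}{2} = - \frac{3}{2} + \frac{X \left(2 - \frac{X}{2}\right)}{2}$)
$r{\left(x \right)} = \frac{4489}{1296} - x$ ($r{\left(x \right)} = \left(- \frac{3}{2} - \frac{-4 + \frac{1}{-3}}{4 \left(-3\right)}\right)^{2} - x = \left(- \frac{3}{2} - - \frac{-4 - \frac{1}{3}}{12}\right)^{2} - x = \left(- \frac{3}{2} - \left(- \frac{1}{12}\right) \left(- \frac{13}{3}\right)\right)^{2} - x = \left(- \frac{3}{2} - \frac{13}{36}\right)^{2} - x = \left(- \frac{67}{36}\right)^{2} - x = \frac{4489}{1296} - x$)
$\frac{124 - 130}{r{\left(-16 \right)} + 93} = \frac{124 - 130}{\left(\frac{4489}{1296} - -16\right) + 93} = \frac{124 - 130}{\left(\frac{4489}{1296} + 16\right) + 93} = - \frac{6}{\frac{25225}{1296} + 93} = - \frac{6}{\frac{145753}{1296}} = \left(-6\right) \frac{1296}{145753} = - \frac{7776}{145753}$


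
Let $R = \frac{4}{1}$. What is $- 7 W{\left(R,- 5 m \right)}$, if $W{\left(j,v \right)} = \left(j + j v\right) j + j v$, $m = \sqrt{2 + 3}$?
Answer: $-112 + 700 \sqrt{5} \approx 1453.2$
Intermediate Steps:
$m = \sqrt{5} \approx 2.2361$
$R = 4$ ($R = 4 \cdot 1 = 4$)
$W{\left(j,v \right)} = j v + j \left(j + j v\right)$ ($W{\left(j,v \right)} = j \left(j + j v\right) + j v = j v + j \left(j + j v\right)$)
$- 7 W{\left(R,- 5 m \right)} = - 7 \cdot 4 \left(4 - 5 \sqrt{5} + 4 \left(- 5 \sqrt{5}\right)\right) = - 7 \cdot 4 \left(4 - 5 \sqrt{5} - 20 \sqrt{5}\right) = - 7 \cdot 4 \left(4 - 25 \sqrt{5}\right) = - 7 \left(16 - 100 \sqrt{5}\right) = -112 + 700 \sqrt{5}$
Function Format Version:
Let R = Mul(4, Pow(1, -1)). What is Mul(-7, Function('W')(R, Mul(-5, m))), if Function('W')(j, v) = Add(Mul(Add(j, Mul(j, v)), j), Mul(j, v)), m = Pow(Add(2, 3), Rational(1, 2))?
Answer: Add(-112, Mul(700, Pow(5, Rational(1, 2)))) ≈ 1453.2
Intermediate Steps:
m = Pow(5, Rational(1, 2)) ≈ 2.2361
R = 4 (R = Mul(4, 1) = 4)
Function('W')(j, v) = Add(Mul(j, v), Mul(j, Add(j, Mul(j, v)))) (Function('W')(j, v) = Add(Mul(j, Add(j, Mul(j, v))), Mul(j, v)) = Add(Mul(j, v), Mul(j, Add(j, Mul(j, v)))))
Mul(-7, Function('W')(R, Mul(-5, m))) = Mul(-7, Mul(4, Add(4, Mul(-5, Pow(5, Rational(1, 2))), Mul(4, Mul(-5, Pow(5, Rational(1, 2))))))) = Mul(-7, Mul(4, Add(4, Mul(-5, Pow(5, Rational(1, 2))), Mul(-20, Pow(5, Rational(1, 2)))))) = Mul(-7, Mul(4, Add(4, Mul(-25, Pow(5, Rational(1, 2)))))) = Mul(-7, Add(16, Mul(-100, Pow(5, Rational(1, 2))))) = Add(-112, Mul(700, Pow(5, Rational(1, 2))))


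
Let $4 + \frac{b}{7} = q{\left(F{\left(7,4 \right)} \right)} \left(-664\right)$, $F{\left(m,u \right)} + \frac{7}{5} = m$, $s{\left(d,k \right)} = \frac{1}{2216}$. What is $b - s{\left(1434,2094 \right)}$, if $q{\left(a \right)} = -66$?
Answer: $\frac{679735839}{2216} \approx 3.0674 \cdot 10^{5}$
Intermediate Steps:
$s{\left(d,k \right)} = \frac{1}{2216}$
$F{\left(m,u \right)} = - \frac{7}{5} + m$
$b = 306740$ ($b = -28 + 7 \left(\left(-66\right) \left(-664\right)\right) = -28 + 7 \cdot 43824 = -28 + 306768 = 306740$)
$b - s{\left(1434,2094 \right)} = 306740 - \frac{1}{2216} = \frac{679735839}{2216}$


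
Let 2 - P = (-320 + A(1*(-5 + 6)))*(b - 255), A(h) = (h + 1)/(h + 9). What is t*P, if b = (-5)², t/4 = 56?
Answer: -16475648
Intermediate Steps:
t = 224 (t = 4*56 = 224)
b = 25
A(h) = (1 + h)/(9 + h)
P = -73552 (P = 2 - (-320 + (1 + 1*(-5 + 6))/(9 + 1*(-5 + 6)))*(25 - 255) = 2 - (-320 + (1 + 1*1)/(9 + 1*1))*(-230) = 2 - (-320 + (1 + 1)/(9 + 1))*(-230) = 2 - (-320 + 2/10)*(-230) = 2 - (-320 + (⅒)*2)*(-230) = 2 - (-320 + ⅕)*(-230) = 2 - (-1599)*(-230)/5 = 2 - 1*73554 = 2 - 73554 = -73552)
t*P = 224*(-73552) = -16475648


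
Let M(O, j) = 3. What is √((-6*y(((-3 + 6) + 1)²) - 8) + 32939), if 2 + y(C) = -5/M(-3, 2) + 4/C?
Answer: √131806/2 ≈ 181.53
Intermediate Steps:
y(C) = -11/3 + 4/C (y(C) = -2 + (-5/3 + 4/C) = -11/3 + 4/C)
√((-6*y(((-3 + 6) + 1)²) - 8) + 32939) = √((-6*(-11/3 + 4/(((-3 + 6) + 1)²)) - 8) + 32939) = √((-6*(-11/3 + 4/((3 + 1)²)) - 8) + 32939) = √((-6*(-11/3 + 4/(4²)) - 8) + 32939) = √((-6*(-11/3 + 4/16) - 8) + 32939) = √((-6*(-11/3 + 4*(1/16)) - 8) + 32939) = √((-6*(-11/3 + ¼) - 8) + 32939) = √((-6*(-41/12) - 8) + 32939) = √((41/2 - 8) + 32939) = √(25/2 + 32939) = √(65903/2) = √131806/2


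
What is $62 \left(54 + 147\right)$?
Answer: $12462$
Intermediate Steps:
$62 \left(54 + 147\right) = 62 \cdot 201 = 12462$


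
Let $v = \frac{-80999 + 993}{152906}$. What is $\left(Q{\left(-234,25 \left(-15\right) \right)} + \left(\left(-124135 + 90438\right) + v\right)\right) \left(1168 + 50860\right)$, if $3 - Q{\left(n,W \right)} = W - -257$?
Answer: $- \frac{133557225138068}{76453} \approx -1.7469 \cdot 10^{9}$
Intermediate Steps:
$Q{\left(n,W \right)} = -254 - W$ ($Q{\left(n,W \right)} = 3 - \left(W - -257\right) = 3 - \left(W + 257\right) = 3 - \left(257 + W\right) = -254 - W$)
$v = - \frac{40003}{76453}$ ($v = \left(-80006\right) \frac{1}{152906} = - \frac{40003}{76453} \approx -0.52324$)
$\left(Q{\left(-234,25 \left(-15\right) \right)} + \left(\left(-124135 + 90438\right) + v\right)\right) \left(1168 + 50860\right) = \left(\left(-254 - 25 \left(-15\right)\right) + \left(\left(-124135 + 90438\right) - \frac{40003}{76453}\right)\right) \left(1168 + 50860\right) = \left(\left(-254 - -375\right) - \frac{2576276744}{76453}\right) 52028 = \left(\left(-254 + 375\right) - \frac{2576276744}{76453}\right) 52028 = \left(121 - \frac{2576276744}{76453}\right) 52028 = \left(- \frac{2567025931}{76453}\right) 52028 = - \frac{133557225138068}{76453}$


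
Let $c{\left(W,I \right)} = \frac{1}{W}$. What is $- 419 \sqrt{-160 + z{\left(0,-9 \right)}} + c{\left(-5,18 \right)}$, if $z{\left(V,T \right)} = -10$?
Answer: $- \frac{1}{5} - 419 i \sqrt{170} \approx -0.2 - 5463.1 i$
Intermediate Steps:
$- 419 \sqrt{-160 + z{\left(0,-9 \right)}} + c{\left(-5,18 \right)} = - 419 \sqrt{-160 - 10} + \frac{1}{-5} = - 419 \sqrt{-170} - \frac{1}{5} = - 419 i \sqrt{170} - \frac{1}{5} = - \frac{1}{5} - 419 i \sqrt{170}$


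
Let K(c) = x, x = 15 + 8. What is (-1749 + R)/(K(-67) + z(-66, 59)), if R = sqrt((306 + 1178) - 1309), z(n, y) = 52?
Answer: -583/25 + sqrt(7)/15 ≈ -23.144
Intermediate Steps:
R = 5*sqrt(7) (R = sqrt(1484 - 1309) = sqrt(175) = 5*sqrt(7) ≈ 13.229)
x = 23
K(c) = 23
(-1749 + R)/(K(-67) + z(-66, 59)) = (-1749 + 5*sqrt(7))/(23 + 52) = (-1749 + 5*sqrt(7))/75 = (-1749 + 5*sqrt(7))*(1/75) = -583/25 + sqrt(7)/15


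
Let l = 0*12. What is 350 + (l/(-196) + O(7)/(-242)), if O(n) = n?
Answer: 84693/242 ≈ 349.97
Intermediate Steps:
l = 0
350 + (l/(-196) + O(7)/(-242)) = 350 + (0/(-196) + 7/(-242)) = 350 + (0*(-1/196) + 7*(-1/242)) = 350 + (0 - 7/242) = 350 - 7/242 = 84693/242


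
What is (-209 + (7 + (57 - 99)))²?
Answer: 59536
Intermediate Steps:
(-209 + (7 + (57 - 99)))² = (-209 + (7 - 42))² = (-209 - 35)² = (-244)² = 59536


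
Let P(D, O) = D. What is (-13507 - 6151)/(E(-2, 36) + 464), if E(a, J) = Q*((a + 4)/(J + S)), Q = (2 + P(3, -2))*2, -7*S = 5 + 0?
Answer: -2427763/57374 ≈ -42.315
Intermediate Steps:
S = -5/7 (S = -(5 + 0)/7 = -1/7*5 = -5/7 ≈ -0.71429)
Q = 10 (Q = (2 + 3)*2 = 5*2 = 10)
E(a, J) = 10*(4 + a)/(-5/7 + J) (E(a, J) = 10*((a + 4)/(J - 5/7)) = 10*((4 + a)/(-5/7 + J)) = 10*(4 + a)/(-5/7 + J))
(-13507 - 6151)/(E(-2, 36) + 464) = (-13507 - 6151)/(70*(4 - 2)/(-5 + 7*36) + 464) = -19658/(70*2/(-5 + 252) + 464) = -19658/(70*2/247 + 464) = -19658/(70*(1/247)*2 + 464) = -19658/(140/247 + 464) = -19658/114748/247 = -19658*247/114748 = -2427763/57374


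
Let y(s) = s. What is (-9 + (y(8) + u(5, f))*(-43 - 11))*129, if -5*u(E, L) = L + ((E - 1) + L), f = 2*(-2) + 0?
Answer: -312309/5 ≈ -62462.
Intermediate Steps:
f = -4 (f = -4 + 0 = -4)
u(E, L) = ⅕ - 2*L/5 - E/5 (u(E, L) = -(L + ((E - 1) + L))/5 = -(L + ((-1 + E) + L))/5 = -(L + (-1 + E + L))/5 = -(-1 + E + 2*L)/5 = ⅕ - 2*L/5 - E/5)
(-9 + (y(8) + u(5, f))*(-43 - 11))*129 = (-9 + (8 + (⅕ - ⅖*(-4) - ⅕*5))*(-43 - 11))*129 = (-9 + (8 + (⅕ + 8/5 - 1))*(-54))*129 = (-9 + (8 + ⅘)*(-54))*129 = (-9 + (44/5)*(-54))*129 = (-9 - 2376/5)*129 = -2421/5*129 = -312309/5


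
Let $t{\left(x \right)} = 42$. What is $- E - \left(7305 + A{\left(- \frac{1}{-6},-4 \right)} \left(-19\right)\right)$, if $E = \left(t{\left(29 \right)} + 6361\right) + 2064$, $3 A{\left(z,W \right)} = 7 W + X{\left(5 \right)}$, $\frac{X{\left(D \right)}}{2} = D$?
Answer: $-15886$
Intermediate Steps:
$X{\left(D \right)} = 2 D$
$A{\left(z,W \right)} = \frac{10}{3} + \frac{7 W}{3}$ ($A{\left(z,W \right)} = \frac{7 W + 2 \cdot 5}{3} = \frac{7 W + 10}{3} = \frac{10 + 7 W}{3} = \frac{10}{3} + \frac{7 W}{3}$)
$E = 8467$ ($E = \left(42 + 6361\right) + 2064 = 6403 + 2064 = 8467$)
$- E - \left(7305 + A{\left(- \frac{1}{-6},-4 \right)} \left(-19\right)\right) = \left(-1\right) 8467 - \left(7305 + \left(\frac{10}{3} + \frac{7}{3} \left(-4\right)\right) \left(-19\right)\right) = -8467 - \left(7305 + \left(\frac{10}{3} - \frac{28}{3}\right) \left(-19\right)\right) = -8467 - \left(7305 + 114\right) = -8467 - 7419 = -15886$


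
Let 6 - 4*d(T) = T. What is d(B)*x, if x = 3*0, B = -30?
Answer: 0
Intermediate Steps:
d(T) = 3/2 - T/4
x = 0
d(B)*x = (3/2 - ¼*(-30))*0 = (3/2 + 15/2)*0 = 9*0 = 0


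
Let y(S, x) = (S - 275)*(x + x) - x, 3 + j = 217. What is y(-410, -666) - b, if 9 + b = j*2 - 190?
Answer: 912857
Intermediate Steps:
j = 214 (j = -3 + 217 = 214)
y(S, x) = -x + 2*x*(-275 + S) (y(S, x) = (-275 + S)*(2*x) - x = 2*x*(-275 + S) - x = -x + 2*x*(-275 + S))
b = 229 (b = -9 + (214*2 - 190) = -9 + (428 - 190) = -9 + 238 = 229)
y(-410, -666) - b = -666*(-551 + 2*(-410)) - 1*229 = -666*(-551 - 820) - 229 = -666*(-1371) - 229 = 913086 - 229 = 912857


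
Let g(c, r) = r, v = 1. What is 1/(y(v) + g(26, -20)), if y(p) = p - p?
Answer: -1/20 ≈ -0.050000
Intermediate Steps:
y(p) = 0
1/(y(v) + g(26, -20)) = 1/(0 - 20) = 1/(-20) = -1/20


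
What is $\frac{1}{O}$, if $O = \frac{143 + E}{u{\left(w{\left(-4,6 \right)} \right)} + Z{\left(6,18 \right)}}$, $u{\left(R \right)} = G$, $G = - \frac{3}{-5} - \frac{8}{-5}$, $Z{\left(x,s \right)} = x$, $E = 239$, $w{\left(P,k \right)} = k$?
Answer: $\frac{41}{1910} \approx 0.021466$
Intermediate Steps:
$G = \frac{11}{5}$ ($G = \left(-3\right) \left(- \frac{1}{5}\right) - - \frac{8}{5} = \frac{3}{5} + \frac{8}{5} = \frac{11}{5} \approx 2.2$)
$u{\left(R \right)} = \frac{11}{5}$
$O = \frac{1910}{41}$ ($O = \frac{143 + 239}{\frac{11}{5} + 6} = \frac{382}{\frac{41}{5}} = 382 \cdot \frac{5}{41} = \frac{1910}{41} \approx 46.585$)
$\frac{1}{O} = \frac{1}{\frac{1910}{41}} = \frac{41}{1910}$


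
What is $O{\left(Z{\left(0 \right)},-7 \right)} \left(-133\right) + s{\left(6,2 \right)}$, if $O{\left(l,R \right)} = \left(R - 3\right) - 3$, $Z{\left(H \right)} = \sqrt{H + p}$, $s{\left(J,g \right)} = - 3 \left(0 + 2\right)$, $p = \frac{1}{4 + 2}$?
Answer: $1723$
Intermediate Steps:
$p = \frac{1}{6} \approx 0.16667$
$s{\left(J,g \right)} = -6$ ($s{\left(J,g \right)} = \left(-3\right) 2 = -6$)
$Z{\left(H \right)} = \sqrt{\frac{1}{6} + H}$ ($Z{\left(H \right)} = \sqrt{H + \frac{1}{6}} = \sqrt{\frac{1}{6} + H}$)
$O{\left(l,R \right)} = -6 + R$ ($O{\left(l,R \right)} = \left(-3 + R\right) - 3 = -6 + R$)
$O{\left(Z{\left(0 \right)},-7 \right)} \left(-133\right) + s{\left(6,2 \right)} = \left(-6 - 7\right) \left(-133\right) - 6 = \left(-13\right) \left(-133\right) - 6 = 1729 - 6 = 1723$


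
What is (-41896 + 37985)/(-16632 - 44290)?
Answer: 3911/60922 ≈ 0.064197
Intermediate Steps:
(-41896 + 37985)/(-16632 - 44290) = -3911/(-60922) = -3911*(-1/60922) = 3911/60922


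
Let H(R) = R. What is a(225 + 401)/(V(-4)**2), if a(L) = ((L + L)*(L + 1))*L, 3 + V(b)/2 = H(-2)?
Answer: 122853126/25 ≈ 4.9141e+6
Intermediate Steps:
V(b) = -10 (V(b) = -6 + 2*(-2) = -6 - 4 = -10)
a(L) = 2*L**2*(1 + L) (a(L) = ((2*L)*(1 + L))*L = (2*L*(1 + L))*L = 2*L**2*(1 + L))
a(225 + 401)/(V(-4)**2) = (2*(225 + 401)**2*(1 + (225 + 401)))/((-10)**2) = (2*626**2*(1 + 626))/100 = (2*391876*627)*(1/100) = 491412504*(1/100) = 122853126/25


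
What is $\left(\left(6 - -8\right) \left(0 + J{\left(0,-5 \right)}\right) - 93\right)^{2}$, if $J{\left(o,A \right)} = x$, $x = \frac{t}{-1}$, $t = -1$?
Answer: $6241$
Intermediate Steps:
$x = 1$ ($x = - \frac{1}{-1} = \left(-1\right) \left(-1\right) = 1$)
$J{\left(o,A \right)} = 1$
$\left(\left(6 - -8\right) \left(0 + J{\left(0,-5 \right)}\right) - 93\right)^{2} = \left(\left(6 - -8\right) \left(0 + 1\right) - 93\right)^{2} = \left(\left(6 + 8\right) 1 - 93\right)^{2} = \left(14 \cdot 1 - 93\right)^{2} = \left(14 - 93\right)^{2} = \left(-79\right)^{2} = 6241$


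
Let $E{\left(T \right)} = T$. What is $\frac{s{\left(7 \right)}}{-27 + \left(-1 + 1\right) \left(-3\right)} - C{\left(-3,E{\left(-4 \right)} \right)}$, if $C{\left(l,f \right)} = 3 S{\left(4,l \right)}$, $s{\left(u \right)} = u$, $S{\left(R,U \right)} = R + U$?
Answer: $- \frac{88}{27} \approx -3.2593$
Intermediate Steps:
$C{\left(l,f \right)} = 12 + 3 l$ ($C{\left(l,f \right)} = 3 \left(4 + l\right) = 12 + 3 l$)
$\frac{s{\left(7 \right)}}{-27 + \left(-1 + 1\right) \left(-3\right)} - C{\left(-3,E{\left(-4 \right)} \right)} = \frac{7}{-27 + \left(-1 + 1\right) \left(-3\right)} - \left(12 + 3 \left(-3\right)\right) = \frac{7}{-27 + 0 \left(-3\right)} - \left(12 - 9\right) = \frac{7}{-27 + 0} - 3 = \frac{7}{-27} - 3 = 7 \left(- \frac{1}{27}\right) - 3 = - \frac{7}{27} - 3 = - \frac{88}{27}$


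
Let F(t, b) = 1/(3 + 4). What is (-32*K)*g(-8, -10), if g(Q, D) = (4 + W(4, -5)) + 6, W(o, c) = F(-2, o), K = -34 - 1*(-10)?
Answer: 54528/7 ≈ 7789.7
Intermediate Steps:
K = -24 (K = -34 + 10 = -24)
F(t, b) = 1/7
W(o, c) = 1/7
g(Q, D) = 71/7 (g(Q, D) = (4 + 1/7) + 6 = 29/7 + 6 = 71/7)
(-32*K)*g(-8, -10) = -32*(-24)*(71/7) = 768*(71/7) = 54528/7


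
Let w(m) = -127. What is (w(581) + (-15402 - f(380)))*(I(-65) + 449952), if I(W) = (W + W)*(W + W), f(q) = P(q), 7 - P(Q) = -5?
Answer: -7255346932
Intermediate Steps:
P(Q) = 12 (P(Q) = 7 - 1*(-5) = 7 + 5 = 12)
f(q) = 12
I(W) = 4*W**2 (I(W) = (2*W)*(2*W) = 4*W**2)
(w(581) + (-15402 - f(380)))*(I(-65) + 449952) = (-127 + (-15402 - 1*12))*(4*(-65)**2 + 449952) = (-127 + (-15402 - 12))*(4*4225 + 449952) = (-127 - 15414)*(16900 + 449952) = -15541*466852 = -7255346932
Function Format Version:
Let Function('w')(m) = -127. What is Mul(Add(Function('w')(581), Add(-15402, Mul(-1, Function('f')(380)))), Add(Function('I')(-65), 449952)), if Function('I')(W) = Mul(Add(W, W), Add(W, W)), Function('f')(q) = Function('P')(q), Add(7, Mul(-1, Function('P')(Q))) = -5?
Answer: -7255346932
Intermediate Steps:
Function('P')(Q) = 12 (Function('P')(Q) = Add(7, Mul(-1, -5)) = Add(7, 5) = 12)
Function('f')(q) = 12
Function('I')(W) = Mul(4, Pow(W, 2)) (Function('I')(W) = Mul(Mul(2, W), Mul(2, W)) = Mul(4, Pow(W, 2)))
Mul(Add(Function('w')(581), Add(-15402, Mul(-1, Function('f')(380)))), Add(Function('I')(-65), 449952)) = Mul(Add(-127, Add(-15402, Mul(-1, 12))), Add(Mul(4, Pow(-65, 2)), 449952)) = Mul(Add(-127, Add(-15402, -12)), Add(Mul(4, 4225), 449952)) = Mul(Add(-127, -15414), Add(16900, 449952)) = Mul(-15541, 466852) = -7255346932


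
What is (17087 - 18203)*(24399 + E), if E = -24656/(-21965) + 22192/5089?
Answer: -132363924118668/4859995 ≈ -2.7235e+7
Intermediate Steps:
E = 26648768/4859995 (E = -24656*(-1/21965) + 22192*(1/5089) = 1072/955 + 22192/5089 = 26648768/4859995 ≈ 5.4833)
(17087 - 18203)*(24399 + E) = (17087 - 18203)*(24399 + 26648768/4859995) = -1116*118605666773/4859995 = -132363924118668/4859995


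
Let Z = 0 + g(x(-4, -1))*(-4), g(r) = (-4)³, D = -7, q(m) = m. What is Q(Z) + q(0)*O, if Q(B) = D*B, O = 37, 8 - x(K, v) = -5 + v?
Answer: -1792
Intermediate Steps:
x(K, v) = 13 - v (x(K, v) = 8 - (-5 + v) = 8 + (5 - v) = 13 - v)
g(r) = -64
Z = 256 (Z = 0 - 64*(-4) = 0 + 256 = 256)
Q(B) = -7*B
Q(Z) + q(0)*O = -7*256 + 0*37 = -1792 + 0 = -1792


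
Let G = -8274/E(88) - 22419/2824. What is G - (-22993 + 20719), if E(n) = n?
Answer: 67472205/31064 ≈ 2172.0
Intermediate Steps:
G = -3167331/31064 (G = -8274/88 - 22419/2824 = -8274*1/88 - 22419*1/2824 = -4137/44 - 22419/2824 = -3167331/31064 ≈ -101.96)
G - (-22993 + 20719) = -3167331/31064 - (-22993 + 20719) = -3167331/31064 - 1*(-2274) = -3167331/31064 + 2274 = 67472205/31064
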